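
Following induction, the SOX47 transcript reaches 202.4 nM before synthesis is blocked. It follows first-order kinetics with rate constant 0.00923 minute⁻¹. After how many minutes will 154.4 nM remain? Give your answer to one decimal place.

t½ = ln 2 / k = 0.69315 / 0.00923 ≈ 75.097 minutes.
Fraction remaining = 154.4/202.4 ≈ 0.76285.
n = log₂(202.4/154.4) = ln(1.3109)/ln 2 ≈ 0.39054 half-lives.
t = n × t½ = 0.39054 × 75.097 ≈ 29.328 minutes.

29.3 minutes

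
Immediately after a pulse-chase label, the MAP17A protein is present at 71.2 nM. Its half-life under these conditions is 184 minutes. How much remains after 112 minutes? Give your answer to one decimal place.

46.7 nM

Number of half-lives: n = 112/184 ≈ 0.6087.
Remaining = 71.2 × (1/2)^0.6087 = 71.2 × 0.65579 ≈ 46.692 nM.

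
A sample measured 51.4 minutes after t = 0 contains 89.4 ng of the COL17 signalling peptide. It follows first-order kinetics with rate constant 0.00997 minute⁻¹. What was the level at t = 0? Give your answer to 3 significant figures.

t½ = ln 2 / λ = 0.69315 / 0.00997 ≈ 69.523 minutes.
Number of half-lives elapsed: n = 51.4/69.523 ≈ 0.73932.
A₀ = A × 2^n = 89.4 × 2^0.73932 = 89.4 × 1.6694 ≈ 149.24 ng.

149 ng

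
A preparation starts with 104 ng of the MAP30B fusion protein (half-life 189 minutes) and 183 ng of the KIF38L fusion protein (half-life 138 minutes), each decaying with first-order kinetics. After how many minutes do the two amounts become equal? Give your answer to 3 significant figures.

417 minutes

Set 104·(1/2)^(t/189) = 183·(1/2)^(t/138).
Taking log₂: log₂(104/183) = t·(1/189 − 1/138).
log₂(0.56831) = -0.81526; 1/189 − 1/138 = -0.0019554.
t = -0.81526 / -0.0019554 ≈ 416.93 minutes.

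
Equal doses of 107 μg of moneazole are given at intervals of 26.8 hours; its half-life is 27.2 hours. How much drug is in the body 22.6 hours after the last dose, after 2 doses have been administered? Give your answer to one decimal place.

The 2 doses were given 49.4, 22.6 hours ago.
Total = 107·(1/2)^(49.4/27.2) + 107·(1/2)^(22.6/27.2)
      = 30.385 + 60.154 ≈ 90.539 μg.

90.5 μg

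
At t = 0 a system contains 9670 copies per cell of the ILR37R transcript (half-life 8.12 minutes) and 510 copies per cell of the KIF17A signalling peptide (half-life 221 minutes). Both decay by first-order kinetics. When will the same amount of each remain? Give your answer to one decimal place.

Set 9670·(1/2)^(t/8.12) = 510·(1/2)^(t/221).
Taking log₂: log₂(9670/510) = t·(1/8.12 − 1/221).
log₂(18.961) = 4.2449; 1/8.12 − 1/221 = 0.11863.
t = 4.2449 / 0.11863 ≈ 35.784 minutes.

35.8 minutes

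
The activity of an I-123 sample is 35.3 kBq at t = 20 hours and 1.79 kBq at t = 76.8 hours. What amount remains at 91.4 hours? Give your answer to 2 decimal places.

0.83 kBq

Over Δt = 76.8 − 20 = 56.8 hours, the level fell by a factor of 35.3/1.79 ≈ 19.721.
n = log₂(19.721) ≈ 4.3016 half-lives, so t½ = 56.8/4.3016 ≈ 13.204 hours.
From t = 76.8 to t = 91.4: 1.79 × (1/2)^((91.4−76.8)/13.204) ≈ 0.83177 kBq.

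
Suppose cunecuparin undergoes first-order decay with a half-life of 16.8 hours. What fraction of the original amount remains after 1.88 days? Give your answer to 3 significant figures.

0.155

1.88 days = 45.12 hours.
n = 45.12/16.8 ≈ 2.6857 half-lives.
Fraction remaining = (1/2)^2.6857 ≈ 0.15542.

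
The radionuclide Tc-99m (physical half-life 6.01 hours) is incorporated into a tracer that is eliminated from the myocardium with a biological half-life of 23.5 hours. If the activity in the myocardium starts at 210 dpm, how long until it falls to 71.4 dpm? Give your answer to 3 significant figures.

1/t_eff = 1/t_phys + 1/t_biol = 1/6.01 + 1/23.5 = 0.20894 per hour.
t_eff = 6.01 × 23.5 / (6.01 + 23.5) ≈ 4.786 hours.
n = log₂(210/71.4) ≈ 1.5564; t = 1.5564 × 4.786 ≈ 7.4489 hours.

7.45 hours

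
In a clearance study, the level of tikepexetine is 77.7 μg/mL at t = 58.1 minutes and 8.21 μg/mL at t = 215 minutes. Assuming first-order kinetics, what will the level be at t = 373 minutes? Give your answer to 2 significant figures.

Over Δt = 215 − 58.1 = 156.9 minutes, the level fell by a factor of 77.7/8.21 ≈ 9.4641.
n = log₂(9.4641) ≈ 3.2425 half-lives, so t½ = 156.9/3.2425 ≈ 48.389 minutes.
From t = 215 to t = 373: 8.21 × (1/2)^((373−215)/48.389) ≈ 0.85393 μg/mL.

0.85 μg/mL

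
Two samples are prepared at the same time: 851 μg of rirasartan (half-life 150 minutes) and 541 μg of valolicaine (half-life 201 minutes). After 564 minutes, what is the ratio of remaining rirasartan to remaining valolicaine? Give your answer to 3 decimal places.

0.812

rirasartan: 851 × (1/2)^(564/150) = 851 × (1/2)^3.76 ≈ 62.814 μg.
valolicaine: 541 × (1/2)^(564/201) = 541 × (1/2)^2.806 ≈ 77.36 μg.
Ratio ≈ 62.814 / 77.36 ≈ 0.81197.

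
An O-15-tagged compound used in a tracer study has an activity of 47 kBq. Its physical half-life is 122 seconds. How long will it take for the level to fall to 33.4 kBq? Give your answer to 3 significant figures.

60.1 seconds

Fraction remaining = 33.4/47 ≈ 0.71064.
n = log₂(47/33.4) = ln(1.4072)/ln 2 ≈ 0.49281 half-lives.
t = n × t½ = 0.49281 × 122 ≈ 60.123 seconds.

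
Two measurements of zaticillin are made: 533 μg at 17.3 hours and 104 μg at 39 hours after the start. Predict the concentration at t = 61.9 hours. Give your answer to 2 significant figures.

Over Δt = 39 − 17.3 = 21.7 hours, the level fell by a factor of 533/104 ≈ 5.125.
n = log₂(5.125) ≈ 2.3576 half-lives, so t½ = 21.7/2.3576 ≈ 9.2045 hours.
From t = 39 to t = 61.9: 104 × (1/2)^((61.9−39)/9.2045) ≈ 18.539 μg.

19 μg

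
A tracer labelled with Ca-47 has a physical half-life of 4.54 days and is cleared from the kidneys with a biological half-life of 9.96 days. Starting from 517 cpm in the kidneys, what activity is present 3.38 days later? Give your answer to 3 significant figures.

244 cpm

1/t_eff = 1/t_phys + 1/t_biol = 1/4.54 + 1/9.96 = 0.32067 per day.
t_eff = 4.54 × 9.96 / (4.54 + 9.96) ≈ 3.1185 days.
Remaining = 517 × (1/2)^(3.38/3.1185) = 517 × (1/2)^1.0839 ≈ 243.9 cpm.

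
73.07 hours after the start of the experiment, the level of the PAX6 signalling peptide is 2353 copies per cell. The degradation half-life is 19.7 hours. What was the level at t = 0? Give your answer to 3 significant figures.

Number of half-lives elapsed: n = 73.07/19.7 ≈ 3.7091.
A₀ = A × 2^n = 2353 × 2^3.7091 = 2353 × 13.079 ≈ 30774 copies per cell.

30800 copies per cell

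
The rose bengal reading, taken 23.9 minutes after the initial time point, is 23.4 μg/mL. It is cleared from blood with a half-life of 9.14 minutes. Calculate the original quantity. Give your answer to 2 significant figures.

140 μg/mL

Number of half-lives elapsed: n = 23.9/9.14 ≈ 2.6149.
A₀ = A × 2^n = 23.4 × 2^2.6149 = 23.4 × 6.1257 ≈ 143.34 μg/mL.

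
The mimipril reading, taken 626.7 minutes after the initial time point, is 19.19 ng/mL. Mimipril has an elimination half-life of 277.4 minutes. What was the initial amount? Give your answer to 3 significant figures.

91.9 ng/mL

Number of half-lives elapsed: n = 626.7/277.4 ≈ 2.2592.
A₀ = A × 2^n = 19.19 × 2^2.2592 = 19.19 × 4.7872 ≈ 91.867 ng/mL.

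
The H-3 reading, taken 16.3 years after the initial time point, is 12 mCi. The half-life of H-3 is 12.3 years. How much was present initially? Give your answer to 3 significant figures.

30.1 mCi

Number of half-lives elapsed: n = 16.3/12.3 ≈ 1.3252.
A₀ = A × 2^n = 12 × 2^1.3252 = 12 × 2.5057 ≈ 30.068 mCi.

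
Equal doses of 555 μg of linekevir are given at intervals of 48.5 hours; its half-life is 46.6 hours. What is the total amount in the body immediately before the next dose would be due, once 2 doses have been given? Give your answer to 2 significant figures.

400 μg

The 2 doses were given 97, 48.5 hours ago.
Total = 555·(1/2)^(97/46.6) + 555·(1/2)^(48.5/46.6)
      = 131.12 + 269.77 ≈ 400.89 μg.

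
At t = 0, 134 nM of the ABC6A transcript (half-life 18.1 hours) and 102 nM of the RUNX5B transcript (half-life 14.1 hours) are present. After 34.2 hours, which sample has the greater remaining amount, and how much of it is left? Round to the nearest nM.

ABC6A transcript: 134 × (1/2)^1.8895 ≈ 36.167 nM.
RUNX5B transcript: 102 × (1/2)^2.4255 ≈ 18.986 nM.
ABC6A transcript has more remaining, at ≈ 36.167 nM.

ABC6A transcript, 36 nM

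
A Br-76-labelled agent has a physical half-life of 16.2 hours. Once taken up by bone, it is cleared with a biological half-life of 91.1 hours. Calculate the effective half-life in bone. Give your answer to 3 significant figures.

1/t_eff = 1/t_phys + 1/t_biol = 1/16.2 + 1/91.1 = 0.072705 per hour.
t_eff = 16.2 × 91.1 / (16.2 + 91.1) ≈ 13.754 hours.

13.8 hours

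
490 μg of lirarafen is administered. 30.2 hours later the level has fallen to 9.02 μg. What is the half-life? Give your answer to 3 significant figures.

A/A₀ = 9.02/490 ≈ 0.018408.
n = log₂(54.324) ≈ 5.7635 half-lives elapsed in 30.2 hours.
t½ = 30.2/5.7635 ≈ 5.2399 hours.

5.24 hours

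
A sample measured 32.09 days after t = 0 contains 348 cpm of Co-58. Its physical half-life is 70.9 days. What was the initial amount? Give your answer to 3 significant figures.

476 cpm

Number of half-lives elapsed: n = 32.09/70.9 ≈ 0.45261.
A₀ = A × 2^n = 348 × 2^0.45261 = 348 × 1.3685 ≈ 476.24 cpm.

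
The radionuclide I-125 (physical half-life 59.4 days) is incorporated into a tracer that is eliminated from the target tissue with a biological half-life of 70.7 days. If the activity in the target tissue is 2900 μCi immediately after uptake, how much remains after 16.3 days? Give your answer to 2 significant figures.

2000 μCi

1/t_eff = 1/t_phys + 1/t_biol = 1/59.4 + 1/70.7 = 0.030979 per day.
t_eff = 59.4 × 70.7 / (59.4 + 70.7) ≈ 32.28 days.
Remaining = 2900 × (1/2)^(16.3/32.28) = 2900 × (1/2)^0.50496 ≈ 2043.6 μCi.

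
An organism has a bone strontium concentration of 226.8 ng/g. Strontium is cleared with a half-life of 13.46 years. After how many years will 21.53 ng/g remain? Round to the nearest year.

46 years

Fraction remaining = 21.53/226.8 ≈ 0.094929.
n = log₂(226.8/21.53) = ln(10.534)/ln 2 ≈ 3.397 half-lives.
t = n × t½ = 3.397 × 13.46 ≈ 45.724 years.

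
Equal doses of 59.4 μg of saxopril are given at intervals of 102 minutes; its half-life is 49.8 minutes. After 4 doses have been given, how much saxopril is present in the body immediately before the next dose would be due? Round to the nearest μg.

The 4 doses were given 408, 306, 204, 102 minutes ago.
Total = 59.4·(1/2)^(408/49.8) + 59.4·(1/2)^(306/49.8) + 59.4·(1/2)^(204/49.8) + 59.4·(1/2)^(102/49.8)
      = 0.20301 + 0.83962 + 3.4726 + 14.362 ≈ 18.877 μg.

19 μg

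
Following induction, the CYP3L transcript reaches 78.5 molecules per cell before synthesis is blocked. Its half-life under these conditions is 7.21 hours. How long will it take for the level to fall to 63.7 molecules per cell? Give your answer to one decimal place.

Fraction remaining = 63.7/78.5 ≈ 0.81146.
n = log₂(78.5/63.7) = ln(1.2323)/ln 2 ≈ 0.3014 half-lives.
t = n × t½ = 0.3014 × 7.21 ≈ 2.1731 hours.

2.2 hours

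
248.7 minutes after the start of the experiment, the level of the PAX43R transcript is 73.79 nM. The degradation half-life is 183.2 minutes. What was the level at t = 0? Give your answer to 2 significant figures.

190 nM

Number of half-lives elapsed: n = 248.7/183.2 ≈ 1.3575.
A₀ = A × 2^n = 73.79 × 2^1.3575 = 73.79 × 2.5625 ≈ 189.08 nM.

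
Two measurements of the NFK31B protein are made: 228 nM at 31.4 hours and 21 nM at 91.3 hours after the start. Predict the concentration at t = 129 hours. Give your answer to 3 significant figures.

4.68 nM

Over Δt = 91.3 − 31.4 = 59.9 hours, the level fell by a factor of 228/21 ≈ 10.857.
n = log₂(10.857) ≈ 3.4406 half-lives, so t½ = 59.9/3.4406 ≈ 17.41 hours.
From t = 91.3 to t = 129: 21 × (1/2)^((129−91.3)/17.41) ≈ 4.6812 nM.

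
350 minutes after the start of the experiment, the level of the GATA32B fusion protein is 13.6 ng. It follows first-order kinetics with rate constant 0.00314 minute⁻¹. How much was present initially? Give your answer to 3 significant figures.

t½ = ln 2 / λ = 0.69315 / 0.00314 ≈ 220.75 minutes.
Number of half-lives elapsed: n = 350/220.75 ≈ 1.5855.
A₀ = A × 2^n = 13.6 × 2^1.5855 = 13.6 × 3.0012 ≈ 40.816 ng.

40.8 ng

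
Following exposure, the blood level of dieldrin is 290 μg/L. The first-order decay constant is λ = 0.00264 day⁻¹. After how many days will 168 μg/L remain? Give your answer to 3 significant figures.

207 days

t½ = ln 2 / λ = 0.69315 / 0.00264 ≈ 262.56 days.
Fraction remaining = 168/290 ≈ 0.57931.
n = log₂(290/168) = ln(1.7262)/ln 2 ≈ 0.78759 half-lives.
t = n × t½ = 0.78759 × 262.56 ≈ 206.79 days.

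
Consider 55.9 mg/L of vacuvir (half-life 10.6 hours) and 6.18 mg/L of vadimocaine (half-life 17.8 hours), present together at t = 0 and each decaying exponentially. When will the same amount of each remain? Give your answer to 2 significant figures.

83 hours

Set 55.9·(1/2)^(t/10.6) = 6.18·(1/2)^(t/17.8).
Taking log₂: log₂(55.9/6.18) = t·(1/10.6 − 1/17.8).
log₂(9.0453) = 3.1772; 1/10.6 − 1/17.8 = 0.03816.
t = 3.1772 / 0.03816 ≈ 83.259 hours.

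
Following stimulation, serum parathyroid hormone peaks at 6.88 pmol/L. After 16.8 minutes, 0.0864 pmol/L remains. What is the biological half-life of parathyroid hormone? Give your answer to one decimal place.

2.7 minutes

A/A₀ = 0.0864/6.88 ≈ 0.012558.
n = log₂(79.63) ≈ 6.3152 half-lives elapsed in 16.8 minutes.
t½ = 16.8/6.3152 ≈ 2.6602 minutes.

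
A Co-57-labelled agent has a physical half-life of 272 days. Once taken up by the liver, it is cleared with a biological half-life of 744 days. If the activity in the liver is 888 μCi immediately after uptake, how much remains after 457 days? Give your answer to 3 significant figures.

1/t_eff = 1/t_phys + 1/t_biol = 1/272 + 1/744 = 0.0050206 per day.
t_eff = 272 × 744 / (272 + 744) ≈ 199.18 days.
Remaining = 888 × (1/2)^(457/199.18) = 888 × (1/2)^2.2944 ≈ 181.02 μCi.

181 μCi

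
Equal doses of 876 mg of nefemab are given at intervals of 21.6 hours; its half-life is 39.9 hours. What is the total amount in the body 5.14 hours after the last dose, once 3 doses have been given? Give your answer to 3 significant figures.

1730 mg

The 3 doses were given 48.34, 26.74, 5.14 hours ago.
Total = 876·(1/2)^(48.34/39.9) + 876·(1/2)^(26.74/39.9) + 876·(1/2)^(5.14/39.9)
      = 378.27 + 550.5 + 801.17 ≈ 1729.9 mg.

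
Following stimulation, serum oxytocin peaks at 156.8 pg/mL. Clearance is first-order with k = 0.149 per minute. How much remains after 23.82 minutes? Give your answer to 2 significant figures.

t½ = ln 2 / k = 0.69315 / 0.149 ≈ 4.652 minutes.
Number of half-lives: n = 23.82/4.652 ≈ 5.1204.
Remaining = 156.8 × (1/2)^5.1204 = 156.8 × 0.028748 ≈ 4.5077 pg/mL.

4.5 pg/mL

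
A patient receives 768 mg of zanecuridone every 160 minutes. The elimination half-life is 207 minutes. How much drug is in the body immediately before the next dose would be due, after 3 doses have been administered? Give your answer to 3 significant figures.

866 mg

The 3 doses were given 480, 320, 160 minutes ago.
Total = 768·(1/2)^(480/207) + 768·(1/2)^(320/207) + 768·(1/2)^(160/207)
      = 153.93 + 263.03 + 449.45 ≈ 866.41 mg.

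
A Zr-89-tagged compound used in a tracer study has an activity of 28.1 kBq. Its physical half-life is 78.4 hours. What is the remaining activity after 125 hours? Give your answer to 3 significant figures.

Number of half-lives: n = 125/78.4 ≈ 1.5944.
Remaining = 28.1 × (1/2)^1.5944 = 28.1 × 0.33116 ≈ 9.3057 kBq.

9.31 kBq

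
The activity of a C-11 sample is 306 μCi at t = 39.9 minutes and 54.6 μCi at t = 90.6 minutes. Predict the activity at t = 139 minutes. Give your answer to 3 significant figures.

Over Δt = 90.6 − 39.9 = 50.7 minutes, the level fell by a factor of 306/54.6 ≈ 5.6044.
n = log₂(5.6044) ≈ 2.4866 half-lives, so t½ = 50.7/2.4866 ≈ 20.39 minutes.
From t = 90.6 to t = 139: 54.6 × (1/2)^((139−90.6)/20.39) ≈ 10.535 μCi.

10.5 μCi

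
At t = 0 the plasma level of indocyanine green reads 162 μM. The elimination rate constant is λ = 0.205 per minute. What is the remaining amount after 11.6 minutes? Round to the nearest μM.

t½ = ln 2 / λ = 0.69315 / 0.205 ≈ 3.3812 minutes.
Number of half-lives: n = 11.6/3.3812 ≈ 3.4307.
Remaining = 162 × (1/2)^3.4307 = 162 × 0.092736 ≈ 15.023 μM.

15 μM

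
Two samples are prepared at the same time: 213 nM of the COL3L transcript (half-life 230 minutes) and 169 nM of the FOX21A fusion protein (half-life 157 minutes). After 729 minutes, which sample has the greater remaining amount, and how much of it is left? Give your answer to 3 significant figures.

COL3L transcript: 213 × (1/2)^3.1696 ≈ 23.673 nM.
FOX21A fusion protein: 169 × (1/2)^4.6433 ≈ 6.7625 nM.
COL3L transcript has more remaining, at ≈ 23.673 nM.

COL3L transcript, 23.7 nM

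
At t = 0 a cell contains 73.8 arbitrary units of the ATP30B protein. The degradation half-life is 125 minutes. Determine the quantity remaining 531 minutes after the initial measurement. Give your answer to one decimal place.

Number of half-lives: n = 531/125 ≈ 4.248.
Remaining = 73.8 × (1/2)^4.248 = 73.8 × 0.052629 ≈ 3.884 arbitrary units.

3.9 arbitrary units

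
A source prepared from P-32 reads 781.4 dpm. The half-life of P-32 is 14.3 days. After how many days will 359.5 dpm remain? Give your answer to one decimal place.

16.0 days

Fraction remaining = 359.5/781.4 ≈ 0.46007.
n = log₂(781.4/359.5) = ln(2.1736)/ln 2 ≈ 1.1201 half-lives.
t = n × t½ = 1.1201 × 14.3 ≈ 16.017 days.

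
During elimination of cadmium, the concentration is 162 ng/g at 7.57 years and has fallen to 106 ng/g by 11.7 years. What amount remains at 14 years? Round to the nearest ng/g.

Over Δt = 11.7 − 7.57 = 4.13 years, the level fell by a factor of 162/106 ≈ 1.5283.
n = log₂(1.5283) ≈ 0.61193 half-lives, so t½ = 4.13/0.61193 ≈ 6.7491 years.
From t = 11.7 to t = 14: 106 × (1/2)^((14−11.7)/6.7491) ≈ 83.699 ng/g.

84 ng/g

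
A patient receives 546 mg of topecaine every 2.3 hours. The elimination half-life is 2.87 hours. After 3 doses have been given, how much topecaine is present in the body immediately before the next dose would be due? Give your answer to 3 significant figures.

The 3 doses were given 6.9, 4.6, 2.3 hours ago.
Total = 546·(1/2)^(6.9/2.87) + 546·(1/2)^(4.6/2.87) + 546·(1/2)^(2.3/2.87)
      = 103.15 + 179.77 + 313.29 ≈ 596.21 mg.

596 mg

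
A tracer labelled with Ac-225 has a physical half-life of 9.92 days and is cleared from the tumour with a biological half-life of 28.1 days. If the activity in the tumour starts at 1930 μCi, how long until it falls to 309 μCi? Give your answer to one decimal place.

19.4 days

1/t_eff = 1/t_phys + 1/t_biol = 1/9.92 + 1/28.1 = 0.13639 per day.
t_eff = 9.92 × 28.1 / (9.92 + 28.1) ≈ 7.3317 days.
n = log₂(1930/309) ≈ 2.6429; t = 2.6429 × 7.3317 ≈ 19.377 days.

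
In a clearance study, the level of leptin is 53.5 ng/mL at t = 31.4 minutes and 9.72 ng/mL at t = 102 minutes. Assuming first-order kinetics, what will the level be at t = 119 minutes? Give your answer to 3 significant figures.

Over Δt = 102 − 31.4 = 70.6 minutes, the level fell by a factor of 53.5/9.72 ≈ 5.5041.
n = log₂(5.5041) ≈ 2.4605 half-lives, so t½ = 70.6/2.4605 ≈ 28.693 minutes.
From t = 102 to t = 119: 9.72 × (1/2)^((119−102)/28.693) ≈ 6.4463 ng/mL.

6.45 ng/mL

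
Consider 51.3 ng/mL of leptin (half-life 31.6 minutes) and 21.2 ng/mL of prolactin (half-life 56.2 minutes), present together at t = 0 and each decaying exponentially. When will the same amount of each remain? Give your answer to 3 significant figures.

92.0 minutes

Set 51.3·(1/2)^(t/31.6) = 21.2·(1/2)^(t/56.2).
Taking log₂: log₂(51.3/21.2) = t·(1/31.6 − 1/56.2).
log₂(2.4198) = 1.2749; 1/31.6 − 1/56.2 = 0.013852.
t = 1.2749 / 0.013852 ≈ 92.037 minutes.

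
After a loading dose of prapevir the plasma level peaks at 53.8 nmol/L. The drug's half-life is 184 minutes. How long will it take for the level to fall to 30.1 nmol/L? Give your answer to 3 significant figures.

154 minutes

Fraction remaining = 30.1/53.8 ≈ 0.55948.
n = log₂(53.8/30.1) = ln(1.7874)/ln 2 ≈ 0.83784 half-lives.
t = n × t½ = 0.83784 × 184 ≈ 154.16 minutes.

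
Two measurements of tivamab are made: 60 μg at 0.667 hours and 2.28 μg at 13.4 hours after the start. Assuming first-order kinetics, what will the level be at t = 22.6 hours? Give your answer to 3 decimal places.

0.215 μg

Over Δt = 13.4 − 0.667 = 12.733 hours, the level fell by a factor of 60/2.28 ≈ 26.316.
n = log₂(26.316) ≈ 4.7179 half-lives, so t½ = 12.733/4.7179 ≈ 2.6989 hours.
From t = 13.4 to t = 22.6: 2.28 × (1/2)^((22.6−13.4)/2.6989) ≈ 0.21468 μg.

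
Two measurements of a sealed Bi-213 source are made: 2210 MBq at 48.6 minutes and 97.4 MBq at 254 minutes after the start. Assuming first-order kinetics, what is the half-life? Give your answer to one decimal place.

45.6 minutes

Over Δt = 254 − 48.6 = 205.4 minutes, the level fell by a factor of 2210/97.4 ≈ 22.69.
n = log₂(22.69) ≈ 4.504 half-lives, so t½ = 205.4/4.504 ≈ 45.604 minutes.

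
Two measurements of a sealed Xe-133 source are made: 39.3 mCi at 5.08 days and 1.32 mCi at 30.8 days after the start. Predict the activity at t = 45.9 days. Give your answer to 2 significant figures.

0.18 mCi

Over Δt = 30.8 − 5.08 = 25.72 days, the level fell by a factor of 39.3/1.32 ≈ 29.773.
n = log₂(29.773) ≈ 4.8959 half-lives, so t½ = 25.72/4.8959 ≈ 5.2534 days.
From t = 30.8 to t = 45.9: 1.32 × (1/2)^((45.9−30.8)/5.2534) ≈ 0.18001 mCi.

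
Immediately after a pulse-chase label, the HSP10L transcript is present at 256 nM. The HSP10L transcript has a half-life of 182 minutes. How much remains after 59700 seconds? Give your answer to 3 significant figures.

Convert the elapsed time: 59700 seconds = 995 minutes.
Number of half-lives: n = 995/182 ≈ 5.467.
Remaining = 256 × (1/2)^5.467 = 256 × 0.022608 ≈ 5.7876 nM.

5.79 nM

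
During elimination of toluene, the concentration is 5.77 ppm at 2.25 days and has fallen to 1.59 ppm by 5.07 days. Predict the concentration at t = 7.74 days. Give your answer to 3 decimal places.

Over Δt = 5.07 − 2.25 = 2.82 days, the level fell by a factor of 5.77/1.59 ≈ 3.6289.
n = log₂(3.6289) ≈ 1.8595 half-lives, so t½ = 2.82/1.8595 ≈ 1.5165 days.
From t = 5.07 to t = 7.74: 1.59 × (1/2)^((7.74−5.07)/1.5165) ≈ 0.46924 ppm.

0.469 ppm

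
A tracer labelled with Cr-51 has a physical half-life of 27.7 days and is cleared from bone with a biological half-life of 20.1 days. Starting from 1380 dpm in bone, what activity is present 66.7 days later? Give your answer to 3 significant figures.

1/t_eff = 1/t_phys + 1/t_biol = 1/27.7 + 1/20.1 = 0.085852 per day.
t_eff = 27.7 × 20.1 / (27.7 + 20.1) ≈ 11.648 days.
Remaining = 1380 × (1/2)^(66.7/11.648) = 1380 × (1/2)^5.7264 ≈ 26.066 dpm.

26.1 dpm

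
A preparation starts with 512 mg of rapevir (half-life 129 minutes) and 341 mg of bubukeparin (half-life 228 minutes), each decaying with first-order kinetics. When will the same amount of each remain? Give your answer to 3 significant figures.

Set 512·(1/2)^(t/129) = 341·(1/2)^(t/228).
Taking log₂: log₂(512/341) = t·(1/129 − 1/228).
log₂(1.5015) = 0.58637; 1/129 − 1/228 = 0.003366.
t = 0.58637 / 0.003366 ≈ 174.21 minutes.

174 minutes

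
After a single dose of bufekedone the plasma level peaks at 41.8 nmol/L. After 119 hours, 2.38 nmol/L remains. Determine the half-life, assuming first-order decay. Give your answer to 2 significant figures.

29 hours

A/A₀ = 2.38/41.8 ≈ 0.056938.
n = log₂(17.563) ≈ 4.1345 half-lives elapsed in 119 hours.
t½ = 119/4.1345 ≈ 28.782 hours.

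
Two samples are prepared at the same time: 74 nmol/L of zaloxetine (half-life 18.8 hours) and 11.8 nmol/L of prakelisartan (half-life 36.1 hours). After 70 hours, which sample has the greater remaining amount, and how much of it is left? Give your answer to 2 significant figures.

zaloxetine, 5.6 nmol/L

zaloxetine: 74 × (1/2)^3.7234 ≈ 5.6024 nmol/L.
prakelisartan: 11.8 × (1/2)^1.9391 ≈ 3.0773 nmol/L.
Zaloxetine has more remaining, at ≈ 5.6024 nmol/L.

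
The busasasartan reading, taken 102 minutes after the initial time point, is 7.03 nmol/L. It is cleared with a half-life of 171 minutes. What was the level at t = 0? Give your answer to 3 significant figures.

Number of half-lives elapsed: n = 102/171 ≈ 0.59649.
A₀ = A × 2^n = 7.03 × 2^0.59649 = 7.03 × 1.512 ≈ 10.63 nmol/L.

10.6 nmol/L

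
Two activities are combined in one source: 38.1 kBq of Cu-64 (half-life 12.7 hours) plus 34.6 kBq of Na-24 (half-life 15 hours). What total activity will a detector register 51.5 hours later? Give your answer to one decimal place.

5.5 kBq

Cu-64: 38.1 × (1/2)^(51.5/12.7) = 38.1 × (1/2)^4.0551 ≈ 2.292 kBq.
Na-24: 34.6 × (1/2)^(51.5/15) = 34.6 × (1/2)^3.4333 ≈ 3.2029 kBq.
Total = 2.292 + 3.2029 ≈ 5.4949 kBq.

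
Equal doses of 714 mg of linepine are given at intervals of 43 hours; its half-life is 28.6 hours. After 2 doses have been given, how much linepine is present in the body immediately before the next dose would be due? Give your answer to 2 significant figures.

The 2 doses were given 86, 43 hours ago.
Total = 714·(1/2)^(86/28.6) + 714·(1/2)^(43/28.6)
      = 88.818 + 251.83 ≈ 340.64 mg.

340 mg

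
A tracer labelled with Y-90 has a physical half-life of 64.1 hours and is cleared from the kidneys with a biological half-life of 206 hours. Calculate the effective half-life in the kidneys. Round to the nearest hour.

1/t_eff = 1/t_phys + 1/t_biol = 1/64.1 + 1/206 = 0.020455 per hour.
t_eff = 64.1 × 206 / (64.1 + 206) ≈ 48.888 hours.

49 hours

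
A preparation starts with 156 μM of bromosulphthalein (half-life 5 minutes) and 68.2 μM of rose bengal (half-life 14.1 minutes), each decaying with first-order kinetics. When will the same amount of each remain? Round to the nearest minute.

9 minutes

Set 156·(1/2)^(t/5) = 68.2·(1/2)^(t/14.1).
Taking log₂: log₂(156/68.2) = t·(1/5 − 1/14.1).
log₂(2.2874) = 1.1937; 1/5 − 1/14.1 = 0.12908.
t = 1.1937 / 0.12908 ≈ 9.2479 minutes.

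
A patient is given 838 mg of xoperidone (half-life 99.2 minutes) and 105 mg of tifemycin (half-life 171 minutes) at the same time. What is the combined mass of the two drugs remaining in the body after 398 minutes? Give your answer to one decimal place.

xoperidone: 838 × (1/2)^(398/99.2) = 838 × (1/2)^4.0121 ≈ 51.938 mg.
tifemycin: 105 × (1/2)^(398/171) = 105 × (1/2)^2.3275 ≈ 20.919 mg.
Total = 51.938 + 20.919 ≈ 72.857 mg.

72.9 mg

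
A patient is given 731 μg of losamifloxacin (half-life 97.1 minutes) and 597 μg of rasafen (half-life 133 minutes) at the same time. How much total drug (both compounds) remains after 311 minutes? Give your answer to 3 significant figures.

197 μg

losamifloxacin: 731 × (1/2)^(311/97.1) = 731 × (1/2)^3.2029 ≈ 79.388 μg.
rasafen: 597 × (1/2)^(311/133) = 597 × (1/2)^2.3383 ≈ 118.05 μg.
Total = 79.388 + 118.05 ≈ 197.44 μg.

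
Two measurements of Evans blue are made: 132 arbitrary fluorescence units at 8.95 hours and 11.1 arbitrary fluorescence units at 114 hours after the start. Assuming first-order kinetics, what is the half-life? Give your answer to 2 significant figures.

Over Δt = 114 − 8.95 = 105.05 hours, the level fell by a factor of 132/11.1 ≈ 11.892.
n = log₂(11.892) ≈ 3.5719 half-lives, so t½ = 105.05/3.5719 ≈ 29.41 hours.

29 hours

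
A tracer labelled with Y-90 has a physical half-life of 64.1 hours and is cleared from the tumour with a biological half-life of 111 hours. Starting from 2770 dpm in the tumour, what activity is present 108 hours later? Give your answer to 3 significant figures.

1/t_eff = 1/t_phys + 1/t_biol = 1/64.1 + 1/111 = 0.02461 per hour.
t_eff = 64.1 × 111 / (64.1 + 111) ≈ 40.634 hours.
Remaining = 2770 × (1/2)^(108/40.634) = 2770 × (1/2)^2.6578 ≈ 438.92 dpm.

439 dpm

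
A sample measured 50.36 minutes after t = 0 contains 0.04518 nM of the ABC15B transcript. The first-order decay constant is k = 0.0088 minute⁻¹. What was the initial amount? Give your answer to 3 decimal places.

0.070 nM

t½ = ln 2 / k = 0.69315 / 0.0088 ≈ 78.767 minutes.
Number of half-lives elapsed: n = 50.36/78.767 ≈ 0.63936.
A₀ = A × 2^n = 0.04518 × 2^0.63936 = 0.04518 × 1.5576 ≈ 0.070374 nM.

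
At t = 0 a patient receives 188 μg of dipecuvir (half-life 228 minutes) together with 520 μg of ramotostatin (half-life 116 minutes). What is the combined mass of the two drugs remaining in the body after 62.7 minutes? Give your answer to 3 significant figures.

513 μg

dipecuvir: 188 × (1/2)^(62.7/228) = 188 × (1/2)^0.275 ≈ 155.37 μg.
ramotostatin: 520 × (1/2)^(62.7/116) = 520 × (1/2)^0.54052 ≈ 357.51 μg.
Total = 155.37 + 357.51 ≈ 512.89 μg.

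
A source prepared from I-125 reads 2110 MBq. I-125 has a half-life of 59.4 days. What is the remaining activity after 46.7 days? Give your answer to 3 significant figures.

Number of half-lives: n = 46.7/59.4 ≈ 0.7862.
Remaining = 2110 × (1/2)^0.7862 = 2110 × 0.57987 ≈ 1223.5 MBq.

1220 MBq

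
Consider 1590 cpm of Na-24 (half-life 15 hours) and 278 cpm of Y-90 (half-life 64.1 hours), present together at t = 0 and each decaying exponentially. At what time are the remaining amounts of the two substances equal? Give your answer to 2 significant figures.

49 hours

Set 1590·(1/2)^(t/15) = 278·(1/2)^(t/64.1).
Taking log₂: log₂(1590/278) = t·(1/15 − 1/64.1).
log₂(5.7194) = 2.5159; 1/15 − 1/64.1 = 0.051066.
t = 2.5159 / 0.051066 ≈ 49.267 hours.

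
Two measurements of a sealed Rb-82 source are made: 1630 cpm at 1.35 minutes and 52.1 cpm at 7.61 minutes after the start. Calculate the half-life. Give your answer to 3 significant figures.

1.26 minutes

Over Δt = 7.61 − 1.35 = 6.26 minutes, the level fell by a factor of 1630/52.1 ≈ 31.286.
n = log₂(31.286) ≈ 4.9674 half-lives, so t½ = 6.26/4.9674 ≈ 1.2602 minutes.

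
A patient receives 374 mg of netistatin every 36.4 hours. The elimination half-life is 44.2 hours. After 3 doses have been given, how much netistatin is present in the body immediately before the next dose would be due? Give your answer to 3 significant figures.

The 3 doses were given 109.2, 72.8, 36.4 hours ago.
Total = 374·(1/2)^(109.2/44.2) + 374·(1/2)^(72.8/44.2) + 374·(1/2)^(36.4/44.2)
      = 67.476 + 119.41 + 211.33 ≈ 398.22 mg.

398 mg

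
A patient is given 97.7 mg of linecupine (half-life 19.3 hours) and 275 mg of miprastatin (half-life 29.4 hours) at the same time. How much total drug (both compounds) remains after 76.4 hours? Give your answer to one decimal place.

linecupine: 97.7 × (1/2)^(76.4/19.3) = 97.7 × (1/2)^3.9585 ≈ 6.2842 mg.
miprastatin: 275 × (1/2)^(76.4/29.4) = 275 × (1/2)^2.5986 ≈ 45.401 mg.
Total = 6.2842 + 45.401 ≈ 51.685 mg.

51.7 mg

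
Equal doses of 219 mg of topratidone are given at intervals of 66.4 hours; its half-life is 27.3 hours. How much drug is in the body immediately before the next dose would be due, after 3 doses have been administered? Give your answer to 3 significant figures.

49.5 mg

The 3 doses were given 199.2, 132.8, 66.4 hours ago.
Total = 219·(1/2)^(199.2/27.3) + 219·(1/2)^(132.8/27.3) + 219·(1/2)^(66.4/27.3)
      = 1.3929 + 7.5178 + 40.576 ≈ 49.487 mg.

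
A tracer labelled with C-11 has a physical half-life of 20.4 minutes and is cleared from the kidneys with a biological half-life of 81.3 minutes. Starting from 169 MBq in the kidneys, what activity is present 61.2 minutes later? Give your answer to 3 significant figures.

12.5 MBq

1/t_eff = 1/t_phys + 1/t_biol = 1/20.4 + 1/81.3 = 0.06132 per minute.
t_eff = 20.4 × 81.3 / (20.4 + 81.3) ≈ 16.308 minutes.
Remaining = 169 × (1/2)^(61.2/16.308) = 169 × (1/2)^3.7528 ≈ 12.537 MBq.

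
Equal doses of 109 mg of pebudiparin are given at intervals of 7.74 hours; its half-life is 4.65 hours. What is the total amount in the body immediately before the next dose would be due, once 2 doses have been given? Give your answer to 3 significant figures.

45.2 mg

The 2 doses were given 15.48, 7.74 hours ago.
Total = 109·(1/2)^(15.48/4.65) + 109·(1/2)^(7.74/4.65)
      = 10.846 + 34.384 ≈ 45.231 mg.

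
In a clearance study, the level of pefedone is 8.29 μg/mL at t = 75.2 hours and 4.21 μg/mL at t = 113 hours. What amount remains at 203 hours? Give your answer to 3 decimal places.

Over Δt = 113 − 75.2 = 37.8 hours, the level fell by a factor of 8.29/4.21 ≈ 1.9691.
n = log₂(1.9691) ≈ 0.97755 half-lives, so t½ = 37.8/0.97755 ≈ 38.668 hours.
From t = 113 to t = 203: 4.21 × (1/2)^((203−113)/38.668) ≈ 0.83875 μg/mL.

0.839 μg/mL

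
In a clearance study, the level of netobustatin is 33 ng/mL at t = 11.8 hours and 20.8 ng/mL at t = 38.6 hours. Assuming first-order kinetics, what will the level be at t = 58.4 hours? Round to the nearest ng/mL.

15 ng/mL

Over Δt = 38.6 − 11.8 = 26.8 hours, the level fell by a factor of 33/20.8 ≈ 1.5865.
n = log₂(1.5865) ≈ 0.66588 half-lives, so t½ = 26.8/0.66588 ≈ 40.247 hours.
From t = 38.6 to t = 58.4: 20.8 × (1/2)^((58.4−38.6)/40.247) ≈ 14.79 ng/mL.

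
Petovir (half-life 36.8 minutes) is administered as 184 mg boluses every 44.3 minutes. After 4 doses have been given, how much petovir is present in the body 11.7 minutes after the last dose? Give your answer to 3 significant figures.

252 mg

The 4 doses were given 144.6, 100.3, 56, 11.7 minutes ago.
Total = 184·(1/2)^(144.6/36.8) + 184·(1/2)^(100.3/36.8) + 184·(1/2)^(56/36.8) + 184·(1/2)^(11.7/36.8)
      = 12.077 + 27.819 + 64.081 + 147.61 ≈ 251.59 mg.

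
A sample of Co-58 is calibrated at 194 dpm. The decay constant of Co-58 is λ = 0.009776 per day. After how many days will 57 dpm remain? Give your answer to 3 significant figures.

125 days

t½ = ln 2 / λ = 0.69315 / 0.009776 ≈ 70.903 days.
Fraction remaining = 57/194 ≈ 0.29381.
n = log₂(194/57) = ln(3.4035)/ln 2 ≈ 1.767 half-lives.
t = n × t½ = 1.767 × 70.903 ≈ 125.29 days.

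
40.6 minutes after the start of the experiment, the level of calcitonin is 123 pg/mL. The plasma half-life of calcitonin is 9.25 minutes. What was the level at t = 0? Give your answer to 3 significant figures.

2580 pg/mL

Number of half-lives elapsed: n = 40.6/9.25 ≈ 4.3892.
A₀ = A × 2^n = 123 × 2^4.3892 = 123 × 20.955 ≈ 2577.4 pg/mL.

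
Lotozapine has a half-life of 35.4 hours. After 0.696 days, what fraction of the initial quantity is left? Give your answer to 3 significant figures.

0.721

0.696 days = 16.704 hours.
n = 16.704/35.4 ≈ 0.47186 half-lives.
Fraction remaining = (1/2)^0.47186 ≈ 0.72103.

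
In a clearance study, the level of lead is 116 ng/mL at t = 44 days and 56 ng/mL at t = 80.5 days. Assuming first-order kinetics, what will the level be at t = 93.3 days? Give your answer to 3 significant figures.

Over Δt = 80.5 − 44 = 36.5 days, the level fell by a factor of 116/56 ≈ 2.0714.
n = log₂(2.0714) ≈ 1.0506 half-lives, so t½ = 36.5/1.0506 ≈ 34.741 days.
From t = 80.5 to t = 93.3: 56 × (1/2)^((93.3−80.5)/34.741) ≈ 43.379 ng/mL.

43.4 ng/mL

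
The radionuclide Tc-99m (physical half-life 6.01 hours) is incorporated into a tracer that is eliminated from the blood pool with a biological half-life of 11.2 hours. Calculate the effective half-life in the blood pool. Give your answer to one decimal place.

1/t_eff = 1/t_phys + 1/t_biol = 1/6.01 + 1/11.2 = 0.25568 per hour.
t_eff = 6.01 × 11.2 / (6.01 + 11.2) ≈ 3.9112 hours.

3.9 hours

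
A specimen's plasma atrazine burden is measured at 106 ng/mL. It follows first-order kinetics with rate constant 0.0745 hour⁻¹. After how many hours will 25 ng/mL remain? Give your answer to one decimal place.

t½ = ln 2 / λ = 0.69315 / 0.0745 ≈ 9.304 hours.
Fraction remaining = 25/106 ≈ 0.23585.
n = log₂(106/25) = ln(4.24)/ln 2 ≈ 2.0841 half-lives.
t = n × t½ = 2.0841 × 9.304 ≈ 19.39 hours.

19.4 hours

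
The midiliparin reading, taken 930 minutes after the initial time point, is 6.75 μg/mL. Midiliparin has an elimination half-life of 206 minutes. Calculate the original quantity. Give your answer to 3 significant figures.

154 μg/mL

Number of half-lives elapsed: n = 930/206 ≈ 4.5146.
A₀ = A × 2^n = 6.75 × 2^4.5146 = 6.75 × 22.857 ≈ 154.28 μg/mL.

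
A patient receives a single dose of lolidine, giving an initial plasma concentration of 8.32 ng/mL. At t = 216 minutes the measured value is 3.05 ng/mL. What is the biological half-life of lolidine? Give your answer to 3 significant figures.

A/A₀ = 3.05/8.32 ≈ 0.36659.
n = log₂(2.7279) ≈ 1.4478 half-lives elapsed in 216 minutes.
t½ = 216/1.4478 ≈ 149.19 minutes.

149 minutes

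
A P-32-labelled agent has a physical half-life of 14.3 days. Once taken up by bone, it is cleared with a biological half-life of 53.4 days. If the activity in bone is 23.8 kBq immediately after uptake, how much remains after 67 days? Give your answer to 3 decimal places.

1/t_eff = 1/t_phys + 1/t_biol = 1/14.3 + 1/53.4 = 0.088657 per day.
t_eff = 14.3 × 53.4 / (14.3 + 53.4) ≈ 11.279 days.
Remaining = 23.8 × (1/2)^(67/11.279) = 23.8 × (1/2)^5.94 ≈ 0.38767 kBq.

0.388 kBq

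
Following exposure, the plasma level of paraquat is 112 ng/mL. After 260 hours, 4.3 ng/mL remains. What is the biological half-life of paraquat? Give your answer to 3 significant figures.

55.3 hours

A/A₀ = 4.3/112 ≈ 0.038393.
n = log₂(26.047) ≈ 4.703 half-lives elapsed in 260 hours.
t½ = 260/4.703 ≈ 55.284 hours.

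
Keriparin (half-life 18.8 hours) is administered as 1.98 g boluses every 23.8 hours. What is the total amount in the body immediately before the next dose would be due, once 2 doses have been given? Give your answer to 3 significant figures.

1.17 g

The 2 doses were given 47.6, 23.8 hours ago.
Total = 1.98·(1/2)^(47.6/18.8) + 1.98·(1/2)^(23.8/18.8)
      = 0.34236 + 0.82333 ≈ 1.1657 g.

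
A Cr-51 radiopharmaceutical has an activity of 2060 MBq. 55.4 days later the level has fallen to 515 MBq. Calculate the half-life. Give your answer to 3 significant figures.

A/A₀ = 515/2060 ≈ 0.25.
n = log₂(4) ≈ 2 half-lives elapsed in 55.4 days.
t½ = 55.4/2 ≈ 27.7 days.

27.7 days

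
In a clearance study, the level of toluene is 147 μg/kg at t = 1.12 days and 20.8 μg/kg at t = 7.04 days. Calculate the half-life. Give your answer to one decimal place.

Over Δt = 7.04 − 1.12 = 5.92 days, the level fell by a factor of 147/20.8 ≈ 7.0673.
n = log₂(7.0673) ≈ 2.8212 half-lives, so t½ = 5.92/2.8212 ≈ 2.0984 days.

2.1 days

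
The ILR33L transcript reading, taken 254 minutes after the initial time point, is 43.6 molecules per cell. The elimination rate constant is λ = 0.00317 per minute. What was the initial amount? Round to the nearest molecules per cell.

t½ = ln 2 / λ = 0.69315 / 0.00317 ≈ 218.66 minutes.
Number of half-lives elapsed: n = 254/218.66 ≈ 1.1616.
A₀ = A × 2^n = 43.6 × 2^1.1616 = 43.6 × 2.2371 ≈ 97.538 molecules per cell.

98 molecules per cell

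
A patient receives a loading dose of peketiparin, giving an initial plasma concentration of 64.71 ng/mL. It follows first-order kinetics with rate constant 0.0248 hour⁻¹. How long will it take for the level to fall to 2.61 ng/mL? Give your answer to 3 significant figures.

129 hours

t½ = ln 2 / k = 0.69315 / 0.0248 ≈ 27.949 hours.
Fraction remaining = 2.61/64.71 ≈ 0.040334.
n = log₂(64.71/2.61) = ln(24.793)/ln 2 ≈ 4.6319 half-lives.
t = n × t½ = 4.6319 × 27.949 ≈ 129.46 hours.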